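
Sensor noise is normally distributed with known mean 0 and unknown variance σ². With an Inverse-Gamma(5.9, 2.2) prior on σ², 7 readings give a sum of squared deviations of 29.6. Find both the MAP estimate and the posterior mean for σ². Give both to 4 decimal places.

Posterior: Inverse-Gamma(shape = 5.9+7/2 = 9.4, scale = 2.2+29.6/2 = 17.0).
Mode = β/(α+1) = 17.0/10.4 = 1.6346.
Mean = β/(α−1) = 17.0/8.4 = 2.0238.

MAP = 1.6346; posterior mean = 2.0238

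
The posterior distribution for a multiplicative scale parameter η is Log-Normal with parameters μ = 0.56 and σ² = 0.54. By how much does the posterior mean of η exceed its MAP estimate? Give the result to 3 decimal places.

Mode = exp(μ − σ²) = exp(0.02) = 1.020.
Mean = exp(μ + σ²/2) = exp(0.830) = 2.293.
Difference = 2.293 − 1.020 = 1.273.

1.273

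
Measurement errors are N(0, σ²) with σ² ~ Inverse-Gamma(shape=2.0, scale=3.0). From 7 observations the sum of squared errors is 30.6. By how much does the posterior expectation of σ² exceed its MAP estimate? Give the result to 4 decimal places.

1.2513

Posterior: Inverse-Gamma(shape = 2.0+7/2 = 5.5, scale = 3.0+30.6/2 = 18.3).
Mode = β/(α+1) = 18.3/6.5 = 2.8154.
Mean = β/(α−1) = 18.3/4.5 = 4.0667.
Difference = 4.0667 − 2.8154 = 1.2513.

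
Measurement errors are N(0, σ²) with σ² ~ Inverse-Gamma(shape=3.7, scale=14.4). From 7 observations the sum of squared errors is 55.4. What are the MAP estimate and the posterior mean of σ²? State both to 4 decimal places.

σ²_MAP = 5.1341, E[σ²|data] = 6.7903

Posterior: Inverse-Gamma(shape = 3.7+7/2 = 7.2, scale = 14.4+55.4/2 = 42.1).
Mode = β/(α+1) = 42.1/8.2 = 5.1341.
Mean = β/(α−1) = 42.1/6.2 = 6.7903.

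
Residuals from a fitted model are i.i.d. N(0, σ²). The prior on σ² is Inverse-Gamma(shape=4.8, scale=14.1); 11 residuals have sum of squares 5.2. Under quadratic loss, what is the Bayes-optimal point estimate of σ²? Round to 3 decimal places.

Posterior: Inverse-Gamma(shape = 4.8+11/2 = 10.3, scale = 14.1+5.2/2 = 16.7).
Mode = β/(α+1) = 16.7/11.3 = 1.478.
Mean = β/(α−1) = 16.7/9.3 = 1.796.
Quadratic loss ⇒ the optimal estimator is the posterior mean.

1.796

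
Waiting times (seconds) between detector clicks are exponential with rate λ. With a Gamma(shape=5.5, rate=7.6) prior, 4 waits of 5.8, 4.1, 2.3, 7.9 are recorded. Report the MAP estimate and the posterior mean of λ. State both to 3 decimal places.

MAP: 0.307. Posterior mean: 0.343.

Σ times = 20.1. Posterior: Gamma(shape = 5.5+4 = 9.5, rate = 7.6+20.1 = 27.7).
Mode = (α−1)/β = 8.5/27.7 = 0.307.
Mean = α/β = 9.5/27.7 = 0.343.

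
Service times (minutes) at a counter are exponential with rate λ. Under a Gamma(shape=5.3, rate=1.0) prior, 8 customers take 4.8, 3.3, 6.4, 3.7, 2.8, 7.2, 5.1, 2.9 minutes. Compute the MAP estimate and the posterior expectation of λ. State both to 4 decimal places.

λ_MAP = 0.3306, E[λ|data] = 0.3575

Σ times = 36.2. Posterior: Gamma(shape = 5.3+8 = 13.3, rate = 1.0+36.2 = 37.2).
Mode = (α−1)/β = 12.3/37.2 = 0.3306.
Mean = α/β = 13.3/37.2 = 0.3575.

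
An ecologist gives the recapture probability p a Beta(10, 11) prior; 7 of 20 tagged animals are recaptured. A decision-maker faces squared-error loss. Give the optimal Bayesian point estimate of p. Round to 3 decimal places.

0.415

Posterior: Beta(10+7, 11+13) = Beta(17, 24).
Mode = (17−1)/(17+24−2) = 16/39 = 0.410.
Mean = 17/(17+24) = 17/41 = 0.415.
Squared-error loss ⇒ the optimal estimator is the posterior mean.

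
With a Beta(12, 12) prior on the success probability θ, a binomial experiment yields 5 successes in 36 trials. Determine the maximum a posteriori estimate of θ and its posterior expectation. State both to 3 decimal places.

Posterior: Beta(12+5, 12+31) = Beta(17, 43).
Mode = (17−1)/(17+43−2) = 16/58 = 0.276.
Mean = 17/(17+43) = 17/60 = 0.283.

θ_MAP = 0.276, E[θ|data] = 0.283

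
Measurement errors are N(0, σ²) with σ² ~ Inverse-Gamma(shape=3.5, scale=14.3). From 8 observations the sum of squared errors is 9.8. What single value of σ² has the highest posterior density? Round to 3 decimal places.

Posterior: Inverse-Gamma(shape = 3.5+8/2 = 7.5, scale = 14.3+9.8/2 = 19.2).
Mode = β/(α+1) = 19.2/8.5 = 2.259.
Mean = β/(α−1) = 19.2/6.5 = 2.954.
This is the posterior mode — the MAP estimate.

2.259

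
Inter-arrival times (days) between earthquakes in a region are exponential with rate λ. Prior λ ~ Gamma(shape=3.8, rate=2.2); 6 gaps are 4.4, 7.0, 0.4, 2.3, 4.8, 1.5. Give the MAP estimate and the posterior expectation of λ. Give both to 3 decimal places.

MAP: 0.389. Posterior mean: 0.434.

Σ times = 20.4. Posterior: Gamma(shape = 3.8+6 = 9.8, rate = 2.2+20.4 = 22.6).
Mode = (α−1)/β = 8.8/22.6 = 0.389.
Mean = α/β = 9.8/22.6 = 0.434.
The posterior is right-skewed, so the mean exceeds the mode.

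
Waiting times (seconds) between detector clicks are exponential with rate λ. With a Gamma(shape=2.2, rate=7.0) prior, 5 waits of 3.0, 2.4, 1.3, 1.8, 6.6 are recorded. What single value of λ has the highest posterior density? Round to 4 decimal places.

0.2805

Σ times = 15.1. Posterior: Gamma(shape = 2.2+5 = 7.2, rate = 7.0+15.1 = 22.1).
Mode = (α−1)/β = 6.2/22.1 = 0.2805.
Mean = α/β = 7.2/22.1 = 0.3258.
This is the posterior mode — the MAP estimate.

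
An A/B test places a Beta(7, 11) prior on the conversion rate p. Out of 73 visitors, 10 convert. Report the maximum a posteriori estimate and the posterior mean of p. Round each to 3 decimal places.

MAP = 0.180; posterior mean = 0.187

Posterior: Beta(7+10, 11+63) = Beta(17, 74).
Mode = (17−1)/(17+74−2) = 16/89 = 0.180.
Mean = 17/(17+74) = 17/91 = 0.187.
Right-skewed posterior ⇒ mode < mean.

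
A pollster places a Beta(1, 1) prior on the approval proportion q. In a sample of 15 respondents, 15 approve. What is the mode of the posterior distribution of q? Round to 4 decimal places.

Posterior: Beta(1+15, 1+0) = Beta(16, 1).
Since β = 1 ≤ 1 and α > 1, the Beta density is monotone increasing on [0,1]; the mode is at 1.
Mean = 16/(16+1) = 0.9412.
This is the posterior mode — the MAP estimate.

1.0000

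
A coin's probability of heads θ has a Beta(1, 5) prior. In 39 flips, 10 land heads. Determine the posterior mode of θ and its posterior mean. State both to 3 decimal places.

MAP = 0.233, posterior mean = 0.244

Posterior: Beta(1+10, 5+29) = Beta(11, 34).
Mode = (11−1)/(11+34−2) = 10/43 = 0.233.
Mean = 11/(11+34) = 11/45 = 0.244.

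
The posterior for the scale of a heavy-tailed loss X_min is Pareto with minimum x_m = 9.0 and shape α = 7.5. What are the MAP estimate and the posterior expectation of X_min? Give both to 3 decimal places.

MAP = 9.000; posterior mean = 10.385

The Pareto density is strictly decreasing on [x_m, ∞), so the mode is x_m = 9.000.
Mean = α·x_m/(α−1) = 7.5·9.0/6.5 = 10.385.
Right-skewed posterior ⇒ mode < mean.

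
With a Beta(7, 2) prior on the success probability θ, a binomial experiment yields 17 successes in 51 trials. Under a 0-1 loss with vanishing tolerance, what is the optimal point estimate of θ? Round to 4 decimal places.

0.3966

Posterior: Beta(7+17, 2+34) = Beta(24, 36).
Mode = (24−1)/(24+36−2) = 23/58 = 0.3966.
Mean = 24/(24+36) = 24/60 = 0.4000.
This is the posterior mode — the MAP estimate.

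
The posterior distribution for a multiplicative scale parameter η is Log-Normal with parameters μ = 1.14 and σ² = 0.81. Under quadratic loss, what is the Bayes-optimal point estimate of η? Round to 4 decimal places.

4.6880

Mode = exp(μ − σ²) = exp(0.33) = 1.3910.
Mean = exp(μ + σ²/2) = exp(1.545) = 4.6880.
Quadratic loss ⇒ the optimal estimator is the posterior mean.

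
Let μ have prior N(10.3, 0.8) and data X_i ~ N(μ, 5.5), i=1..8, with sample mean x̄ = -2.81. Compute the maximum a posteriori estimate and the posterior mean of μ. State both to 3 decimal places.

μ_MAP = 3.249, E[μ|data] = 3.249

Posterior for μ is Normal. Precision-weighted mean: (1/0.8·10.3 + 8/5.5·-2.81) / (1/0.8 + 8/5.5) = 3.249.
A Normal posterior is symmetric, so mode = mean.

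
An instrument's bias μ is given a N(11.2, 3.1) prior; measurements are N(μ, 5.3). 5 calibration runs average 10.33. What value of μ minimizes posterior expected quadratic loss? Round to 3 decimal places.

10.552

Posterior for μ is Normal. Precision-weighted mean: (1/3.1·11.2 + 5/5.3·10.33) / (1/3.1 + 5/5.3) = 10.552.
A Normal posterior is symmetric, so mode = mean.
Quadratic loss ⇒ the optimal estimator is the posterior mean.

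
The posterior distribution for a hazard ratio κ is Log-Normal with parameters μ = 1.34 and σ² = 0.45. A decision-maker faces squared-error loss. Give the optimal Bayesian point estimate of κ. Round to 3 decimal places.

Mode = exp(μ − σ²) = exp(0.89) = 2.435.
Mean = exp(μ + σ²/2) = exp(1.565) = 4.783.
Squared-error loss ⇒ the optimal estimator is the posterior mean.

4.783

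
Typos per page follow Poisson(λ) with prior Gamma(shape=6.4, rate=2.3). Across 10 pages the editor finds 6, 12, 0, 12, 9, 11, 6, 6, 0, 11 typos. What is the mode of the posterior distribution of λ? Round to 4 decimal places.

6.3740

Σ counts = 73. Posterior: Gamma(shape = 6.4+73 = 79.4, rate = 2.3+10 = 12.3).
Mode = (α−1)/β = 78.4/12.3 = 6.3740.
Mean = α/β = 79.4/12.3 = 6.4553.
This is the posterior mode — the MAP estimate.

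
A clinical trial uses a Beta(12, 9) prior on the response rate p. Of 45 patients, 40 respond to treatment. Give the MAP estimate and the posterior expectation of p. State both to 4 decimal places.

p_MAP = 0.7969, E[p|data] = 0.7879

Posterior: Beta(12+40, 9+5) = Beta(52, 14).
Mode = (52−1)/(52+14−2) = 51/64 = 0.7969.
Mean = 52/(52+14) = 52/66 = 0.7879.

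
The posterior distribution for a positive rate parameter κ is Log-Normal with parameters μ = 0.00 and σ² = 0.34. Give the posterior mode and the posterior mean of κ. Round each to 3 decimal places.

posterior mode = 0.712, posterior mean = 1.185

Mode = exp(μ − σ²) = exp(-0.34) = 0.712.
Mean = exp(μ + σ²/2) = exp(0.170) = 1.185.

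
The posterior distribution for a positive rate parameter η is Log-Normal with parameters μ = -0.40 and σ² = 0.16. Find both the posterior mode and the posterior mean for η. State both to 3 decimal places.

Mode = exp(μ − σ²) = exp(-0.56) = 0.571.
Mean = exp(μ + σ²/2) = exp(-0.320) = 0.726.
Right-skewed posterior ⇒ mode < mean.

MAP = 0.571; posterior mean = 0.726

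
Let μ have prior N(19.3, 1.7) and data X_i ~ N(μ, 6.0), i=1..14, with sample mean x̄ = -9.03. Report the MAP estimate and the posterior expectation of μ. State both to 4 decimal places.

MAP = -3.3260, posterior mean = -3.3260

Posterior for μ is Normal. Precision-weighted mean: (1/1.7·19.3 + 14/6.0·-9.03) / (1/1.7 + 14/6.0) = -3.3260.
A Normal posterior is symmetric, so mode = mean.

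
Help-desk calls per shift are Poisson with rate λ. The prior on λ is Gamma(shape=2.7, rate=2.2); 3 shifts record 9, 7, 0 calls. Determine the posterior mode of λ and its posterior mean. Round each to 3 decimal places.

Σ counts = 16. Posterior: Gamma(shape = 2.7+16 = 18.7, rate = 2.2+3 = 5.2).
Mode = (α−1)/β = 17.7/5.2 = 3.404.
Mean = α/β = 18.7/5.2 = 3.596.

MAP = 3.404, posterior mean = 3.596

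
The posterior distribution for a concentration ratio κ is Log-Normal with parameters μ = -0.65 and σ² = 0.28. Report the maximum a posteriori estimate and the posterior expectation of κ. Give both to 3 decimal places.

Mode = exp(μ − σ²) = exp(-0.93) = 0.395.
Mean = exp(μ + σ²/2) = exp(-0.510) = 0.600.
Mean > mode: the posterior has a right tail.

κ_MAP = 0.395, E[κ|data] = 0.600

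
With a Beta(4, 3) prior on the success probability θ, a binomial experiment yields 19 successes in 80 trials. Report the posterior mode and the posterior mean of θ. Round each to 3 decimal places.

Posterior: Beta(4+19, 3+61) = Beta(23, 64).
Mode = (23−1)/(23+64−2) = 22/85 = 0.259.
Mean = 23/(23+64) = 23/87 = 0.264.
Right-skewed posterior ⇒ mode < mean.

MAP: 0.259. Posterior mean: 0.264.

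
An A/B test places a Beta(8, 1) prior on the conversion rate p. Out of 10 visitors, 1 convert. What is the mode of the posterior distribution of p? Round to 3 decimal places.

Posterior: Beta(8+1, 1+9) = Beta(9, 10).
Mode = (9−1)/(9+10−2) = 8/17 = 0.471.
Mean = 9/(9+10) = 9/19 = 0.474.
This is the posterior mode — the MAP estimate.

0.471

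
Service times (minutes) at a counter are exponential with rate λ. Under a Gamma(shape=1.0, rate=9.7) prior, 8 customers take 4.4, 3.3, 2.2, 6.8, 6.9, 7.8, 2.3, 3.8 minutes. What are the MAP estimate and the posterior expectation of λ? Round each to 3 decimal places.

Σ times = 37.5. Posterior: Gamma(shape = 1.0+8 = 9.0, rate = 9.7+37.5 = 47.2).
Mode = (α−1)/β = 8.0/47.2 = 0.169.
Mean = α/β = 9.0/47.2 = 0.191.

MAP = 0.169, posterior mean = 0.191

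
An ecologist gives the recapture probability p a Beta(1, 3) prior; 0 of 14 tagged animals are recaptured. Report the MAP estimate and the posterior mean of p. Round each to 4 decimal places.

MAP: 0.0000. Posterior mean: 0.0556.

Posterior: Beta(1+0, 3+14) = Beta(1, 17).
Since α = 1 ≤ 1 and β > 1, the Beta density is monotone decreasing on [0,1]; the mode is at 0.
Mean = 1/(1+17) = 0.0556.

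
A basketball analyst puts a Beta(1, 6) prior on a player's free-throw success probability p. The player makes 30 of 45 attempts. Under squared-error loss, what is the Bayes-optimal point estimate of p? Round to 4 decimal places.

Posterior: Beta(1+30, 6+15) = Beta(31, 21).
Mode = (31−1)/(31+21−2) = 30/50 = 0.6000.
Mean = 31/(31+21) = 31/52 = 0.5962.
Squared-error loss ⇒ the optimal estimator is the posterior mean.

0.5962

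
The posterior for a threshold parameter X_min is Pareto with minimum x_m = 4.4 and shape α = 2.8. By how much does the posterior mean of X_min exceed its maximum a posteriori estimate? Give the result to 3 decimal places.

2.444

The Pareto density is strictly decreasing on [x_m, ∞), so the mode is x_m = 4.400.
Mean = α·x_m/(α−1) = 2.8·4.4/1.8 = 6.844.
Difference = 6.844 − 4.400 = 2.444.
Right-skewed posterior ⇒ mode < mean.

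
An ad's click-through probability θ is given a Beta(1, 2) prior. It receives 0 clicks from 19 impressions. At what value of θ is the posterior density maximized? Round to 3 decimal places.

0.000

Posterior: Beta(1+0, 2+19) = Beta(1, 21).
Since α = 1 ≤ 1 and β > 1, the Beta density is monotone decreasing on [0,1]; the mode is at 0.
Mean = 1/(1+21) = 0.045.
This is the posterior mode — the MAP estimate.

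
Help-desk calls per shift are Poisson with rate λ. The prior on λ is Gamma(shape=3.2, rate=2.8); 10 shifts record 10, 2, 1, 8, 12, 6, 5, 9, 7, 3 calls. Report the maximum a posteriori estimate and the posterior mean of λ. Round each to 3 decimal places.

Σ counts = 63. Posterior: Gamma(shape = 3.2+63 = 66.2, rate = 2.8+10 = 12.8).
Mode = (α−1)/β = 65.2/12.8 = 5.094.
Mean = α/β = 66.2/12.8 = 5.172.

MAP: 5.094. Posterior mean: 5.172.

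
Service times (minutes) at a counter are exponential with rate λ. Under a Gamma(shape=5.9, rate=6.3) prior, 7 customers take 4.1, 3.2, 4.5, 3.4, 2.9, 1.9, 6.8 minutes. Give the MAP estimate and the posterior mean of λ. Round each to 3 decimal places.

MAP = 0.360; posterior mean = 0.390

Σ times = 26.8. Posterior: Gamma(shape = 5.9+7 = 12.9, rate = 6.3+26.8 = 33.1).
Mode = (α−1)/β = 11.9/33.1 = 0.360.
Mean = α/β = 12.9/33.1 = 0.390.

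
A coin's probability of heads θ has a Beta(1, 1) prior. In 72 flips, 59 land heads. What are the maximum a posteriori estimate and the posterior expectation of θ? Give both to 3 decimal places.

Posterior: Beta(1+59, 1+13) = Beta(60, 14).
Mode = (60−1)/(60+14−2) = 59/72 = 0.819.
With a flat prior the MAP equals the MLE, 59/72.
Mean = 60/(60+14) = 60/74 = 0.811.
Left-skewed posterior ⇒ mean < mode.

MAP = 0.819, posterior mean = 0.811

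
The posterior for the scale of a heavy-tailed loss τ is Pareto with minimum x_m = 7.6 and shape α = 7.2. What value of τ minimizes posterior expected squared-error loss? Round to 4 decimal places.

The Pareto density is strictly decreasing on [x_m, ∞), so the mode is x_m = 7.6000.
Mean = α·x_m/(α−1) = 7.2·7.6/6.2 = 8.8258.
Squared-error loss ⇒ the optimal estimator is the posterior mean.

8.8258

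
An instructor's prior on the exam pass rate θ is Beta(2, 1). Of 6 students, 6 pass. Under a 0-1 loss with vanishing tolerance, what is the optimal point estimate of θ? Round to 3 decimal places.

1.000

Posterior: Beta(2+6, 1+0) = Beta(8, 1).
Since β = 1 ≤ 1 and α > 1, the Beta density is monotone increasing on [0,1]; the mode is at 1.
Mean = 8/(8+1) = 0.889.
This is the posterior mode — the MAP estimate.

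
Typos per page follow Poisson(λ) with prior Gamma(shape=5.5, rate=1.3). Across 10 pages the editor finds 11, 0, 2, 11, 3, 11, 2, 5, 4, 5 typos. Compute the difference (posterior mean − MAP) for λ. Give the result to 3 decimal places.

Σ counts = 54. Posterior: Gamma(shape = 5.5+54 = 59.5, rate = 1.3+10 = 11.3).
Mode = (α−1)/β = 58.5/11.3 = 5.177.
Mean = α/β = 59.5/11.3 = 5.265.
Difference = 5.265 − 5.177 = 0.088.

0.088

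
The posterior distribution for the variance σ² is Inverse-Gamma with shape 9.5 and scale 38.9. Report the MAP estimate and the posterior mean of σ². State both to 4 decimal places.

Mode = β/(α+1) = 38.9/10.5 = 3.7048.
Mean = β/(α−1) = 38.9/8.5 = 4.5765.

σ²_MAP = 3.7048, E[σ²|data] = 4.5765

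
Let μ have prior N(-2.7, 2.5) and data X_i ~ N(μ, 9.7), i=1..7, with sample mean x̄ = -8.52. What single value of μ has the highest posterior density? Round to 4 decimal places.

Posterior for μ is Normal. Precision-weighted mean: (1/2.5·-2.7 + 7/9.7·-8.52) / (1/2.5 + 7/9.7) = -6.4445.
A Normal posterior is symmetric, so mode = mean.
This is the posterior mode — the MAP estimate.

-6.4445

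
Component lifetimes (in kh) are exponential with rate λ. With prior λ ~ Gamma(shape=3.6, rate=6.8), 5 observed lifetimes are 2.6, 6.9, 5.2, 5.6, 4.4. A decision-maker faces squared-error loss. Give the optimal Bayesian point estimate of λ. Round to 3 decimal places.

0.273

Σ times = 24.7. Posterior: Gamma(shape = 3.6+5 = 8.6, rate = 6.8+24.7 = 31.5).
Mode = (α−1)/β = 7.6/31.5 = 0.241.
Mean = α/β = 8.6/31.5 = 0.273.
Squared-error loss ⇒ the optimal estimator is the posterior mean.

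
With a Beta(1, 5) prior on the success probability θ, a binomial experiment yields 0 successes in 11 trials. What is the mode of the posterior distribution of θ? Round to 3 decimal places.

0.000

Posterior: Beta(1+0, 5+11) = Beta(1, 16).
Since α = 1 ≤ 1 and β > 1, the Beta density is monotone decreasing on [0,1]; the mode is at 0.
Mean = 1/(1+16) = 0.059.
This is the posterior mode — the MAP estimate.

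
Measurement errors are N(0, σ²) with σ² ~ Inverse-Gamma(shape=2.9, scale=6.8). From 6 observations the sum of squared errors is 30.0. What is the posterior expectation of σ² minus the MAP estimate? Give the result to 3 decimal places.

Posterior: Inverse-Gamma(shape = 2.9+6/2 = 5.9, scale = 6.8+30.0/2 = 21.8).
Mode = β/(α+1) = 21.8/6.9 = 3.159.
Mean = β/(α−1) = 21.8/4.9 = 4.449.
Difference = 4.449 − 3.159 = 1.290.
The posterior is right-skewed, so the mean exceeds the mode.

1.290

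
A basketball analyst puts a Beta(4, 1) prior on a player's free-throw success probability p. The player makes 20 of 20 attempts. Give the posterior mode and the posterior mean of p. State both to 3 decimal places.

MAP = 1.000; posterior mean = 0.960

Posterior: Beta(4+20, 1+0) = Beta(24, 1).
Since β = 1 ≤ 1 and α > 1, the Beta density is monotone increasing on [0,1]; the mode is at 1.
Mean = 24/(24+1) = 0.960.
Mode > mean: the posterior has a left tail.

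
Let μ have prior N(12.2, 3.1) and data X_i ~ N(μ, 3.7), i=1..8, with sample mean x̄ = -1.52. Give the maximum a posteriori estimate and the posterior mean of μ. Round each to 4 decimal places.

maximum a posteriori estimate = 0.2612, posterior mean = 0.2612

Posterior for μ is Normal. Precision-weighted mean: (1/3.1·12.2 + 8/3.7·-1.52) / (1/3.1 + 8/3.7) = 0.2612.
A Normal posterior is symmetric, so mode = mean.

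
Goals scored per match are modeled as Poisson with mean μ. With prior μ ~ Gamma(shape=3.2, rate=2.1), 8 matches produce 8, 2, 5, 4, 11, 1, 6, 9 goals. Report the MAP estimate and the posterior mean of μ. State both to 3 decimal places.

Σ counts = 46. Posterior: Gamma(shape = 3.2+46 = 49.2, rate = 2.1+8 = 10.1).
Mode = (α−1)/β = 48.2/10.1 = 4.772.
Mean = α/β = 49.2/10.1 = 4.871.

MAP: 4.772. Posterior mean: 4.871.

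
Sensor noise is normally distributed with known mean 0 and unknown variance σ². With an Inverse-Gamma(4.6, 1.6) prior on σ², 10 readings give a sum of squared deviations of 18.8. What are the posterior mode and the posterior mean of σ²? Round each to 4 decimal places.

posterior mode = 1.0377, posterior mean = 1.2791

Posterior: Inverse-Gamma(shape = 4.6+10/2 = 9.6, scale = 1.6+18.8/2 = 11.0).
Mode = β/(α+1) = 11.0/10.6 = 1.0377.
Mean = β/(α−1) = 11.0/8.6 = 1.2791.
Mean > mode: the posterior has a right tail.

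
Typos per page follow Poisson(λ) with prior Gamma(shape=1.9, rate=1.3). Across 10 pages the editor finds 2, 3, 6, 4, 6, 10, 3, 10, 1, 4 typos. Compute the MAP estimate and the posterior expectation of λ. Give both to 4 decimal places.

Σ counts = 49. Posterior: Gamma(shape = 1.9+49 = 50.9, rate = 1.3+10 = 11.3).
Mode = (α−1)/β = 49.9/11.3 = 4.4159.
Mean = α/β = 50.9/11.3 = 4.5044.
Right-skewed posterior ⇒ mode < mean.

MAP = 4.4159, posterior mean = 4.5044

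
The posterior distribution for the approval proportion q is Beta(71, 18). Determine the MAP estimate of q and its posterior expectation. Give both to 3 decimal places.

Mode = (71−1)/(71+18−2) = 70/87 = 0.805.
Mean = 71/(71+18) = 71/89 = 0.798.

MAP = 0.805; posterior mean = 0.798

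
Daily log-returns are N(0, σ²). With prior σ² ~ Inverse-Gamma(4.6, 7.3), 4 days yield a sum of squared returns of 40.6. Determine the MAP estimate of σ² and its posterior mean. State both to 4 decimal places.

MAP = 3.6316; posterior mean = 4.9286

Posterior: Inverse-Gamma(shape = 4.6+4/2 = 6.6, scale = 7.3+40.6/2 = 27.6).
Mode = β/(α+1) = 27.6/7.6 = 3.6316.
Mean = β/(α−1) = 27.6/5.6 = 4.9286.
The mean is pulled above the mode by the posterior's right skew.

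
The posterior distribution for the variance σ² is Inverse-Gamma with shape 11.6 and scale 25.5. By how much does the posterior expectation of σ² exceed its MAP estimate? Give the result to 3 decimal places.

Mode = β/(α+1) = 25.5/12.6 = 2.024.
Mean = β/(α−1) = 25.5/10.6 = 2.406.
Difference = 2.406 − 2.024 = 0.382.

0.382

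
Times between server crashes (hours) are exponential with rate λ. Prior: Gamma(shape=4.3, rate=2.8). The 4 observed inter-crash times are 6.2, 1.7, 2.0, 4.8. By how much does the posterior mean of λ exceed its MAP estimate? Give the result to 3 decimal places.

Σ times = 14.7. Posterior: Gamma(shape = 4.3+4 = 8.3, rate = 2.8+14.7 = 17.5).
Mode = (α−1)/β = 7.3/17.5 = 0.417.
Mean = α/β = 8.3/17.5 = 0.474.
Difference = 0.474 − 0.417 = 0.057.

0.057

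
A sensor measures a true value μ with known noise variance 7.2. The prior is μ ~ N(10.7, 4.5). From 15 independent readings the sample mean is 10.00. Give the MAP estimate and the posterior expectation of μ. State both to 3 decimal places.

Posterior for μ is Normal. Precision-weighted mean: (1/4.5·10.7 + 15/7.2·10.00) / (1/4.5 + 15/7.2) = 10.067.
A Normal posterior is symmetric, so mode = mean.

MAP estimate = 10.067, posterior expectation = 10.067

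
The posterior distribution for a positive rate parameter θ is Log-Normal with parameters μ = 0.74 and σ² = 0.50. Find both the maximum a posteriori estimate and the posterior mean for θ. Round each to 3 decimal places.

MAP = 1.271, posterior mean = 2.691

Mode = exp(μ − σ²) = exp(0.24) = 1.271.
Mean = exp(μ + σ²/2) = exp(0.990) = 2.691.
Right-skewed posterior ⇒ mode < mean.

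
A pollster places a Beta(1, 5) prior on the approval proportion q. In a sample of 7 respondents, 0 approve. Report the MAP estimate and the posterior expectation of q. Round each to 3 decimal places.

Posterior: Beta(1+0, 5+7) = Beta(1, 12).
Since α = 1 ≤ 1 and β > 1, the Beta density is monotone decreasing on [0,1]; the mode is at 0.
Mean = 1/(1+12) = 0.077.
Right-skewed posterior ⇒ mode < mean.

MAP = 0.000; posterior mean = 0.077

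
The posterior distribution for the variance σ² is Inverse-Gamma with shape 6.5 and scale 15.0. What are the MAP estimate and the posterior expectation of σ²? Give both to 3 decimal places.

MAP = 2.000; posterior mean = 2.727

Mode = β/(α+1) = 15.0/7.5 = 2.000.
Mean = β/(α−1) = 15.0/5.5 = 2.727.
Right-skewed posterior ⇒ mode < mean.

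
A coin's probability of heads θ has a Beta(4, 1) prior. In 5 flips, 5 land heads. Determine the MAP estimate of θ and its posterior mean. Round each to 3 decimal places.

MAP estimate = 1.000, posterior mean = 0.900

Posterior: Beta(4+5, 1+0) = Beta(9, 1).
Since β = 1 ≤ 1 and α > 1, the Beta density is monotone increasing on [0,1]; the mode is at 1.
Mean = 9/(9+1) = 0.900.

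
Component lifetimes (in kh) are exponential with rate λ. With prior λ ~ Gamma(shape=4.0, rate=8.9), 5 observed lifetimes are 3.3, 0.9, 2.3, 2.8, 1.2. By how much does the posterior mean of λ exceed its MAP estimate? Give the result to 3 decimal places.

Σ times = 10.5. Posterior: Gamma(shape = 4.0+5 = 9.0, rate = 8.9+10.5 = 19.4).
Mode = (α−1)/β = 8.0/19.4 = 0.412.
Mean = α/β = 9.0/19.4 = 0.464.
Difference = 0.464 − 0.412 = 0.052.

0.052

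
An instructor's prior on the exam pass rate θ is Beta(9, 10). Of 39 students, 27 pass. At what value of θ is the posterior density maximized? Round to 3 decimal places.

0.625

Posterior: Beta(9+27, 10+12) = Beta(36, 22).
Mode = (36−1)/(36+22−2) = 35/56 = 0.625.
Mean = 36/(36+22) = 36/58 = 0.621.
This is the posterior mode — the MAP estimate.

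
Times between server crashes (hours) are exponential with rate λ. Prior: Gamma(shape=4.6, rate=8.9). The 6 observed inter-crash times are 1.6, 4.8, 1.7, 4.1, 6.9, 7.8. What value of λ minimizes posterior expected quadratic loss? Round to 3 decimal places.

Σ times = 26.9. Posterior: Gamma(shape = 4.6+6 = 10.6, rate = 8.9+26.9 = 35.8).
Mode = (α−1)/β = 9.6/35.8 = 0.268.
Mean = α/β = 10.6/35.8 = 0.296.
Quadratic loss ⇒ the optimal estimator is the posterior mean.

0.296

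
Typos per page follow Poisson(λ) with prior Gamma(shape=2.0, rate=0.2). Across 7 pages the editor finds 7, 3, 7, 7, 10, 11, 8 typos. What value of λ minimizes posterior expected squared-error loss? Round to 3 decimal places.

7.639

Σ counts = 53. Posterior: Gamma(shape = 2.0+53 = 55.0, rate = 0.2+7 = 7.2).
Mode = (α−1)/β = 54.0/7.2 = 7.500.
Mean = α/β = 55.0/7.2 = 7.639.
Squared-error loss ⇒ the optimal estimator is the posterior mean.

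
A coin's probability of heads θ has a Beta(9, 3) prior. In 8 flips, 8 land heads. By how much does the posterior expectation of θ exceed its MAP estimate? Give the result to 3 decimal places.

-0.039

Posterior: Beta(9+8, 3+0) = Beta(17, 3).
Mode = (17−1)/(17+3−2) = 16/18 = 0.889.
Mean = 17/(17+3) = 17/20 = 0.850.
Difference = 0.850 − 0.889 = -0.039.
The posterior is left-skewed, so the mode exceeds the mean.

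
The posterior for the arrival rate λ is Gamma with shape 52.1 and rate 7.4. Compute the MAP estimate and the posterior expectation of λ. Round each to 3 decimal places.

Mode = (α−1)/β = 51.1/7.4 = 6.905.
Mean = α/β = 52.1/7.4 = 7.041.
Right-skewed posterior ⇒ mode < mean.

MAP = 6.905, posterior mean = 7.041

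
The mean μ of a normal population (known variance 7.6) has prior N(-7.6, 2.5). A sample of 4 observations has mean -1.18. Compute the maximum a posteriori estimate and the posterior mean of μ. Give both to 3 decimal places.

MAP = -3.952; posterior mean = -3.952

Posterior for μ is Normal. Precision-weighted mean: (1/2.5·-7.6 + 4/7.6·-1.18) / (1/2.5 + 4/7.6) = -3.952.
A Normal posterior is symmetric, so mode = mean.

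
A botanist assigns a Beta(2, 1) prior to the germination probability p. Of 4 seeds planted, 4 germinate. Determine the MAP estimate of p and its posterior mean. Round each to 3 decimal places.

Posterior: Beta(2+4, 1+0) = Beta(6, 1).
Since β = 1 ≤ 1 and α > 1, the Beta density is monotone increasing on [0,1]; the mode is at 1.
Mean = 6/(6+1) = 0.857.

p_MAP = 1.000, E[p|data] = 0.857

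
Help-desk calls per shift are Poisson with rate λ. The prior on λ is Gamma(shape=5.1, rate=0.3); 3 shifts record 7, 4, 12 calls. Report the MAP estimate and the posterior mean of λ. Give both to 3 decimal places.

MAP = 8.212, posterior mean = 8.515

Σ counts = 23. Posterior: Gamma(shape = 5.1+23 = 28.1, rate = 0.3+3 = 3.3).
Mode = (α−1)/β = 27.1/3.3 = 8.212.
Mean = α/β = 28.1/3.3 = 8.515.
Right-skewed posterior ⇒ mode < mean.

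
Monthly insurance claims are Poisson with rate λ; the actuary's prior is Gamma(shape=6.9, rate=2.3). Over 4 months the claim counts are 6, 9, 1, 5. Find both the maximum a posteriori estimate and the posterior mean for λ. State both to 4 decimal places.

Σ counts = 21. Posterior: Gamma(shape = 6.9+21 = 27.9, rate = 2.3+4 = 6.3).
Mode = (α−1)/β = 26.9/6.3 = 4.2698.
Mean = α/β = 27.9/6.3 = 4.4286.

λ_MAP = 4.2698, E[λ|data] = 4.4286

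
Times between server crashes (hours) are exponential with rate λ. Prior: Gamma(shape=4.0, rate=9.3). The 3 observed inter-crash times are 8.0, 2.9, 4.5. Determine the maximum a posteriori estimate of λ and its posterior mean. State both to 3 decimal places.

Σ times = 15.4. Posterior: Gamma(shape = 4.0+3 = 7.0, rate = 9.3+15.4 = 24.7).
Mode = (α−1)/β = 6.0/24.7 = 0.243.
Mean = α/β = 7.0/24.7 = 0.283.
Mean > mode: the posterior has a right tail.

λ_MAP = 0.243, E[λ|data] = 0.283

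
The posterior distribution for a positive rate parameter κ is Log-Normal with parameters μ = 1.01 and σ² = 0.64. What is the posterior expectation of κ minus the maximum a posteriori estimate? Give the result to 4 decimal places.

2.3333

Mode = exp(μ − σ²) = exp(0.37) = 1.4477.
Mean = exp(μ + σ²/2) = exp(1.330) = 3.7810.
Difference = 3.7810 − 1.4477 = 2.3333.
The posterior is right-skewed, so the mean exceeds the mode.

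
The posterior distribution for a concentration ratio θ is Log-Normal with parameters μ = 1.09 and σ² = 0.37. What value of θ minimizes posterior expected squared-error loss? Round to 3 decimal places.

3.579

Mode = exp(μ − σ²) = exp(0.72) = 2.054.
Mean = exp(μ + σ²/2) = exp(1.275) = 3.579.
Squared-error loss ⇒ the optimal estimator is the posterior mean.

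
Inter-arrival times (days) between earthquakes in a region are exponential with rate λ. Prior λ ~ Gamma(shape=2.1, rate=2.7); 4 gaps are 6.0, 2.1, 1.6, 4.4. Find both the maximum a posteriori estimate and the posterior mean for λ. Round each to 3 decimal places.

Σ times = 14.1. Posterior: Gamma(shape = 2.1+4 = 6.1, rate = 2.7+14.1 = 16.8).
Mode = (α−1)/β = 5.1/16.8 = 0.304.
Mean = α/β = 6.1/16.8 = 0.363.

λ_MAP = 0.304, E[λ|data] = 0.363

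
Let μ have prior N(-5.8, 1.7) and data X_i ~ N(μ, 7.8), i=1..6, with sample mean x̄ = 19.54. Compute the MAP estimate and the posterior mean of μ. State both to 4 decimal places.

Posterior for μ is Normal. Precision-weighted mean: (1/1.7·-5.8 + 6/7.8·19.54) / (1/1.7 + 6/7.8) = 8.5593.
A Normal posterior is symmetric, so mode = mean.

MAP estimate = 8.5593, posterior mean = 8.5593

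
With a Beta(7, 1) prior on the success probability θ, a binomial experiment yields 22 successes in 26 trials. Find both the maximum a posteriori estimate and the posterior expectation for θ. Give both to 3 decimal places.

θ_MAP = 0.875, E[θ|data] = 0.853

Posterior: Beta(7+22, 1+4) = Beta(29, 5).
Mode = (29−1)/(29+5−2) = 28/32 = 0.875.
Mean = 29/(29+5) = 29/34 = 0.853.
Mode > mean: the posterior has a left tail.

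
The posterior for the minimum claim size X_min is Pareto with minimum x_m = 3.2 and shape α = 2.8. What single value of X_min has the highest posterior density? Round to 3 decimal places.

The Pareto density is strictly decreasing on [x_m, ∞), so the mode is x_m = 3.200.
Mean = α·x_m/(α−1) = 2.8·3.2/1.8 = 4.978.
This is the posterior mode — the MAP estimate.

3.200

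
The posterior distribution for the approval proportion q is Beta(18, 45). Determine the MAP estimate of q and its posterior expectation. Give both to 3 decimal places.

q_MAP = 0.279, E[q|data] = 0.286

Mode = (18−1)/(18+45−2) = 17/61 = 0.279.
Mean = 18/(18+45) = 18/63 = 0.286.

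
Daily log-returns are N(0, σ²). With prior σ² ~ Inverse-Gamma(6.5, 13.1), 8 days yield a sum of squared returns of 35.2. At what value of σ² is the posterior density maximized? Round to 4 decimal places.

2.6696

Posterior: Inverse-Gamma(shape = 6.5+8/2 = 10.5, scale = 13.1+35.2/2 = 30.7).
Mode = β/(α+1) = 30.7/11.5 = 2.6696.
Mean = β/(α−1) = 30.7/9.5 = 3.2316.
This is the posterior mode — the MAP estimate.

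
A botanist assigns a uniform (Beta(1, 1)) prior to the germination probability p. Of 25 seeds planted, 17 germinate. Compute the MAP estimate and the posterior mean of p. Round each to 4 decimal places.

Posterior: Beta(1+17, 1+8) = Beta(18, 9).
Mode = (18−1)/(18+9−2) = 17/25 = 0.6800.
With a flat prior the MAP equals the MLE, 17/25.
Mean = 18/(18+9) = 18/27 = 0.6667.

MAP estimate = 0.6800, posterior mean = 0.6667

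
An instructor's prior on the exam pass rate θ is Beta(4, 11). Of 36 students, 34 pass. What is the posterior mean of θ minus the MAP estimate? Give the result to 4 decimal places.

-0.0100

Posterior: Beta(4+34, 11+2) = Beta(38, 13).
Mode = (38−1)/(38+13−2) = 37/49 = 0.7551.
Mean = 38/(38+13) = 38/51 = 0.7451.
Difference = 0.7451 − 0.7551 = -0.0100.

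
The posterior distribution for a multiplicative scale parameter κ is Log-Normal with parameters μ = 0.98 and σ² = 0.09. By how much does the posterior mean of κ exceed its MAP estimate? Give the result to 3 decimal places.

Mode = exp(μ − σ²) = exp(0.89) = 2.435.
Mean = exp(μ + σ²/2) = exp(1.025) = 2.787.
Difference = 2.787 − 2.435 = 0.352.

0.352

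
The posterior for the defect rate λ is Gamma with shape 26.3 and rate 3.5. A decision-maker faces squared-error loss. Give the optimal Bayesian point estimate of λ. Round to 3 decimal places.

Mode = (α−1)/β = 25.3/3.5 = 7.229.
Mean = α/β = 26.3/3.5 = 7.514.
Squared-error loss ⇒ the optimal estimator is the posterior mean.

7.514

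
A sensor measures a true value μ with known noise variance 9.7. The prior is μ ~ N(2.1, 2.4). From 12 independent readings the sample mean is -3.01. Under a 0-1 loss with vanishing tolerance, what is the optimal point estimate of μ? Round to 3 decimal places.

-1.723

Posterior for μ is Normal. Precision-weighted mean: (1/2.4·2.1 + 12/9.7·-3.01) / (1/2.4 + 12/9.7) = -1.723.
A Normal posterior is symmetric, so mode = mean.
This is the posterior mode — the MAP estimate.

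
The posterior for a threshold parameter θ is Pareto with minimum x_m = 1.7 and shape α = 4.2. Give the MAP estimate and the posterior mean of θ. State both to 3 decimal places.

MAP estimate = 1.700, posterior mean = 2.231

The Pareto density is strictly decreasing on [x_m, ∞), so the mode is x_m = 1.700.
Mean = α·x_m/(α−1) = 4.2·1.7/3.2 = 2.231.
Right-skewed posterior ⇒ mode < mean.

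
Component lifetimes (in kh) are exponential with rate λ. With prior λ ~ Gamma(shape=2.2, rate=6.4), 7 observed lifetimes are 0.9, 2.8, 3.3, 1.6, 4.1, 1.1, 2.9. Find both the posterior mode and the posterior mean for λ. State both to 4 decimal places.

MAP: 0.3550. Posterior mean: 0.3983.

Σ times = 16.7. Posterior: Gamma(shape = 2.2+7 = 9.2, rate = 6.4+16.7 = 23.1).
Mode = (α−1)/β = 8.2/23.1 = 0.3550.
Mean = α/β = 9.2/23.1 = 0.3983.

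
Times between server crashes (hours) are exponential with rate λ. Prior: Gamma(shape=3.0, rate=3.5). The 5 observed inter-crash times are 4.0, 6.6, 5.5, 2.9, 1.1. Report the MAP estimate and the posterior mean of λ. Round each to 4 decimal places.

Σ times = 20.1. Posterior: Gamma(shape = 3.0+5 = 8.0, rate = 3.5+20.1 = 23.6).
Mode = (α−1)/β = 7.0/23.6 = 0.2966.
Mean = α/β = 8.0/23.6 = 0.3390.
Mean > mode: the posterior has a right tail.

MAP: 0.2966. Posterior mean: 0.3390.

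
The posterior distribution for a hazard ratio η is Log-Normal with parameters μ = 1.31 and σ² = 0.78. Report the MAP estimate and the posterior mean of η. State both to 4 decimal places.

MAP: 1.6989. Posterior mean: 5.4739.

Mode = exp(μ − σ²) = exp(0.53) = 1.6989.
Mean = exp(μ + σ²/2) = exp(1.700) = 5.4739.
Right-skewed posterior ⇒ mode < mean.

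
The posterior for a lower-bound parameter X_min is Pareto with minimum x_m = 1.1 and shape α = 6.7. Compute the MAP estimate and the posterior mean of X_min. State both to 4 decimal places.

MAP = 1.1000, posterior mean = 1.2930

The Pareto density is strictly decreasing on [x_m, ∞), so the mode is x_m = 1.1000.
Mean = α·x_m/(α−1) = 6.7·1.1/5.7 = 1.2930.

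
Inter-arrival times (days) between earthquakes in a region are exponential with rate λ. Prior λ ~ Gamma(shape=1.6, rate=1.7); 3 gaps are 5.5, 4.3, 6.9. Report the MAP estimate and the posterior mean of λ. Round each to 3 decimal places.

Σ times = 16.7. Posterior: Gamma(shape = 1.6+3 = 4.6, rate = 1.7+16.7 = 18.4).
Mode = (α−1)/β = 3.6/18.4 = 0.196.
Mean = α/β = 4.6/18.4 = 0.250.
Mean > mode: the posterior has a right tail.

MAP = 0.196; posterior mean = 0.250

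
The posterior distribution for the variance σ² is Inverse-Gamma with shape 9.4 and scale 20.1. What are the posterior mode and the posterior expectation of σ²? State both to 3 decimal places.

Mode = β/(α+1) = 20.1/10.4 = 1.933.
Mean = β/(α−1) = 20.1/8.4 = 2.393.
The posterior is right-skewed, so the mean exceeds the mode.

MAP = 1.933, posterior mean = 2.393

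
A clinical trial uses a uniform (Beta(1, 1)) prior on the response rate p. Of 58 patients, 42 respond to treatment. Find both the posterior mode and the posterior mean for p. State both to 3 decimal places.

Posterior: Beta(1+42, 1+16) = Beta(43, 17).
Mode = (43−1)/(43+17−2) = 42/58 = 0.724.
With a flat prior the MAP equals the MLE, 42/58.
Mean = 43/(43+17) = 43/60 = 0.717.
The mean is pulled below the mode by the posterior's left skew.

MAP: 0.724. Posterior mean: 0.717.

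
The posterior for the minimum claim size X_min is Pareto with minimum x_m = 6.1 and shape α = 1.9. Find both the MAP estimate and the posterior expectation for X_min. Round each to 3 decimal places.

MAP = 6.100, posterior mean = 12.878

The Pareto density is strictly decreasing on [x_m, ∞), so the mode is x_m = 6.100.
Mean = α·x_m/(α−1) = 1.9·6.1/0.9 = 12.878.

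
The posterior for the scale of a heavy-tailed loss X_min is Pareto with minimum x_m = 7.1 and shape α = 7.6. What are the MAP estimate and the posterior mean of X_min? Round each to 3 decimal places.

MAP estimate = 7.100, posterior mean = 8.176

The Pareto density is strictly decreasing on [x_m, ∞), so the mode is x_m = 7.100.
Mean = α·x_m/(α−1) = 7.6·7.1/6.6 = 8.176.
The posterior is right-skewed, so the mean exceeds the mode.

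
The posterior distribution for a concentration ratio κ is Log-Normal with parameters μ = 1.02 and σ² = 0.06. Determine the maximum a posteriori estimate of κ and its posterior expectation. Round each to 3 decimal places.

MAP = 2.612; posterior mean = 2.858

Mode = exp(μ − σ²) = exp(0.96) = 2.612.
Mean = exp(μ + σ²/2) = exp(1.050) = 2.858.
Mean > mode: the posterior has a right tail.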